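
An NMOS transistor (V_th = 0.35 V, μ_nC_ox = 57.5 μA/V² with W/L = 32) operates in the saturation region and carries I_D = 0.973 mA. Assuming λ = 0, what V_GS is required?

k_n = μ_nC_ox · (W/L) = 1.84 mA/V².
In saturation I_D = ½ k_n (V_GS − V_th)², so V_GS − V_th = √(2 I_D / k_n) = √(2 × 0.973 / 1.84) = 1.03 V.
V_GS = 0.35 + 1.03 = 1.38 V.

V_GS = 1.38 V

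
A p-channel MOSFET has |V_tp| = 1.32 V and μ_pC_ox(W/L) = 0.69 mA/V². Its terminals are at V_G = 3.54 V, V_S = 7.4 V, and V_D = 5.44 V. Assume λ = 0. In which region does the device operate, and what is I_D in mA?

V_SG = V_S − V_G = 7.4 − 3.54 = 3.86 V; V_SD = V_S − V_D = 7.4 − 5.44 = 1.96 V.
V_ov = V_SG − |V_tp| = 3.86 − 1.32 = 2.54 V.
Since V_SD = 1.96 V < V_ov = 2.54 V, the device is in the triode region.
I_D = k_p [V_ov · V_SD − ½ V_SD²] = 0.69 × [2.54 × 1.96 − 0.5 × 1.96²] = 2.11 mA.

Triode; I_D = 2.11 mA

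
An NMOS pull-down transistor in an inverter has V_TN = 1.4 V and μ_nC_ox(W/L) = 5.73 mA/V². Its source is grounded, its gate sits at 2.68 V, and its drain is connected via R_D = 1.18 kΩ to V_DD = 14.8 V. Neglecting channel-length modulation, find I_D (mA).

I_D = 4.69 mA

V_GS = V_G = 2.68 V, so V_ov = 2.68 − 1.4 = 1.28 V.
Assume saturation: I_D = ½ k_n V_ov² = 0.5 × 5.73 × 1.28² = 4.69 mA, giving V_DS = V_DD − I_D R_D = 14.8 − 4.69 × 1.18 = 9.26 V.
V_DS = 9.26 V ≥ V_ov = 1.28 V, confirming saturation.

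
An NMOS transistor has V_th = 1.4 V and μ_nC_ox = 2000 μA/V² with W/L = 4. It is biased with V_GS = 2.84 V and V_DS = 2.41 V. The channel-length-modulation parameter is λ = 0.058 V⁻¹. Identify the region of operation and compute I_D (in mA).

Saturation; I_D = 9.45 mA

k_n = μ_nC_ox · (W/L) = 8 mA/V².
V_ov = V_GS − V_th = 2.84 − 1.4 = 1.44 V.
Since V_DS = 2.41 V ≥ V_ov = 1.44 V, the device is in saturation.
I_D = ½ k_n V_ov² (1 + λ V_DS) = 0.5 × 8 × 1.44² × (1 + 0.058 × 2.41) = 9.45 mA.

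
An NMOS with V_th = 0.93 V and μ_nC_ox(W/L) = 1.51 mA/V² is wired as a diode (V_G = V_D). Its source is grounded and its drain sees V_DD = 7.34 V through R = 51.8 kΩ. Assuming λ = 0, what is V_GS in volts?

With gate tied to drain, V_GS = V_DS ≥ V_GS − V_th, so the device is in saturation.
KCL at the drain: ½ k_n (V_GS − V_th)² = (V_DD − V_GS)/R.
Let x = V_GS − 0.93. Then 39.1 x² + x − 6.41 = 0, giving x = 0.392 V (positive root), so V_GS = 1.32 V.
I_D = (V_DD − V_GS)/R = (7.34 − 1.32) / 51.8 = 0.116 mA.

V_GS = 1.32 V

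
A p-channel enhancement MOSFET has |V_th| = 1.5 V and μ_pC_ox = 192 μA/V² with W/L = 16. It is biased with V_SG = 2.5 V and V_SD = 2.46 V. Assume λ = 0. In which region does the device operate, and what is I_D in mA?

Saturation; I_D = 1.54 mA

k_p = μ_pC_ox · (W/L) = 3.072 mA/V².
V_ov = V_SG − |V_th| = 2.5 − 1.5 = 1 V.
Since V_SD = 2.46 V ≥ V_ov = 1 V, the device is in saturation.
I_D = ½ k_p V_ov² = 0.5 × 3.072 × 1² = 1.54 mA.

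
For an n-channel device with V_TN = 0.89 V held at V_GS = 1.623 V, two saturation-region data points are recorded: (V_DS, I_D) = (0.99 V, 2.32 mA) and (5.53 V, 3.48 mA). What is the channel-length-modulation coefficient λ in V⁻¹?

λ = 0.124 V⁻¹

With V_GS fixed, I_D ∝ (1 + λ V_DS) in saturation, so I_D2/I_D1 = (1 + λ V_DS2)/(1 + λ V_DS1).
3.48/2.32 = 1.5 = (1 + 5.53 λ)/(1 + 0.99 λ).
Solving: λ (I_D1 V_DS2 − I_D2 V_DS1) = I_D2 − I_D1, so λ = (3.48 − 2.32) / (2.32 × 5.53 − 3.48 × 0.99) = 1.16 / 9.38 = 0.124 V⁻¹.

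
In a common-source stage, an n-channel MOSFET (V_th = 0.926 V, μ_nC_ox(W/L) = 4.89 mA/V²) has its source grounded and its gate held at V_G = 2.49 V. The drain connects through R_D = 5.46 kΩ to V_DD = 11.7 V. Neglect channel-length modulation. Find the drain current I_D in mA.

V_GS = V_G = 2.49 V, so V_ov = 2.49 − 0.926 = 1.56 V.
Assume saturation: I_D = ½ k_n V_ov² = 0.5 × 4.89 × 1.56² = 5.98 mA, giving V_DS = V_DD − I_D R_D = 11.7 − 5.98 × 5.46 = -21 V.
But -21 V < V_ov = 1.56 V, so the device is actually in triode.
In triode I_D = k_n[V_ov V_DS − ½ V_DS²] and I_D = (V_DD − V_DS)/R_D. Equating: 13.3 V_DS² − 42.76 V_DS + 11.7 = 0, giving V_DS = 0.302 V (the root below V_ov).
I_D = (11.7 − 0.302) / 5.46 = 2.09 mA.

I_D = 2.09 mA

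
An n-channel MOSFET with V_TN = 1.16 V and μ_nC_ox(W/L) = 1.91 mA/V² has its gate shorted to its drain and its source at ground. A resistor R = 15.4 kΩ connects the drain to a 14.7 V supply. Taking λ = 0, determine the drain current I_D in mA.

With gate tied to drain, V_GS = V_DS ≥ V_GS − V_TN, so the device is in saturation.
KCL at the drain: ½ k_n (V_GS − V_TN)² = (V_DD − V_GS)/R.
Let x = V_GS − 1.16. Then 14.7 x² + x − 13.54 = 0, giving x = 0.926 V (positive root), so V_GS = 2.09 V.
I_D = (V_DD − V_GS)/R = (14.7 − 2.09) / 15.4 = 0.819 mA.

I_D = 0.819 mA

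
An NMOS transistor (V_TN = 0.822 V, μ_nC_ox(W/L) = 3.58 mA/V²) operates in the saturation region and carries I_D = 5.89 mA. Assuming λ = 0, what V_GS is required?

V_GS = 2.64 V

In saturation I_D = ½ k_n (V_GS − V_TN)², so V_GS − V_TN = √(2 I_D / k_n) = √(2 × 5.89 / 3.58) = 1.81 V.
V_GS = 0.822 + 1.81 = 2.64 V.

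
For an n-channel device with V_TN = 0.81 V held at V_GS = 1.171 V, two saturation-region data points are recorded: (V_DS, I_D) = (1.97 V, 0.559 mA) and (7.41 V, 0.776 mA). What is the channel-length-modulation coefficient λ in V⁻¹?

λ = 0.0830 V⁻¹

With V_GS fixed, I_D ∝ (1 + λ V_DS) in saturation, so I_D2/I_D1 = (1 + λ V_DS2)/(1 + λ V_DS1).
0.776/0.559 = 1.388 = (1 + 7.41 λ)/(1 + 1.97 λ).
Solving: λ (I_D1 V_DS2 − I_D2 V_DS1) = I_D2 − I_D1, so λ = (0.776 − 0.559) / (0.559 × 7.41 − 0.776 × 1.97) = 0.217 / 2.61 = 0.083 V⁻¹.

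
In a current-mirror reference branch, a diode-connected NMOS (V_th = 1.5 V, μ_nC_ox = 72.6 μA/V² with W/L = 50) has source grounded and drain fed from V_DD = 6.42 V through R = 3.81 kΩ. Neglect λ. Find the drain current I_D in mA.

I_D = 1.09 mA

With gate tied to drain, V_GS = V_DS ≥ V_GS − V_th, so the device is in saturation.
k_n = μ_nC_ox · (W/L) = 3.63 mA/V².
KCL at the drain: ½ k_n (V_GS − V_th)² = (V_DD − V_GS)/R.
Let x = V_GS − 1.5. Then 6.92 x² + x − 4.92 = 0, giving x = 0.774 V (positive root), so V_GS = 2.27 V.
I_D = (V_DD − V_GS)/R = (6.42 − 2.27) / 3.81 = 1.09 mA.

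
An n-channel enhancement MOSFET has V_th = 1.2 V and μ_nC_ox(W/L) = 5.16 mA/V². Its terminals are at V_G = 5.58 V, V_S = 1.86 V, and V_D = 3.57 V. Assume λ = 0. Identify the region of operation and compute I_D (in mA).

Triode; I_D = 14.7 mA

V_GS = V_G − V_S = 5.58 − 1.86 = 3.72 V; V_DS = V_D − V_S = 3.57 − 1.86 = 1.71 V.
V_ov = V_GS − V_th = 3.72 − 1.2 = 2.52 V.
Since V_DS = 1.71 V < V_ov = 2.52 V, the device is in the triode region.
I_D = k_n [V_ov · V_DS − ½ V_DS²] = 5.16 × [2.52 × 1.71 − 0.5 × 1.71²] = 14.7 mA.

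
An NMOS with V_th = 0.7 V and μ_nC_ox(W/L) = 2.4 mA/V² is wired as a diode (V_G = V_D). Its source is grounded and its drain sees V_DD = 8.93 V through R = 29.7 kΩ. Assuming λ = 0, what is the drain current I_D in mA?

With gate tied to drain, V_GS = V_DS ≥ V_GS − V_th, so the device is in saturation.
KCL at the drain: ½ k_n (V_GS − V_th)² = (V_DD − V_GS)/R.
Let x = V_GS − 0.7. Then 35.6 x² + x − 8.23 = 0, giving x = 0.467 V (positive root), so V_GS = 1.17 V.
I_D = (V_DD − V_GS)/R = (8.93 − 1.17) / 29.7 = 0.261 mA.

I_D = 0.261 mA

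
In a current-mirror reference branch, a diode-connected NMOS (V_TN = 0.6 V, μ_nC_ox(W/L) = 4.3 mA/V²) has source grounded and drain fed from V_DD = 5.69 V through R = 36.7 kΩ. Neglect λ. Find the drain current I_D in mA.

With gate tied to drain, V_GS = V_DS ≥ V_GS − V_TN, so the device is in saturation.
KCL at the drain: ½ k_n (V_GS − V_TN)² = (V_DD − V_GS)/R.
Let x = V_GS − 0.6. Then 78.9 x² + x − 5.09 = 0, giving x = 0.248 V (positive root), so V_GS = 0.848 V.
I_D = (V_DD − V_GS)/R = (5.69 − 0.848) / 36.7 = 0.132 mA.

I_D = 0.132 mA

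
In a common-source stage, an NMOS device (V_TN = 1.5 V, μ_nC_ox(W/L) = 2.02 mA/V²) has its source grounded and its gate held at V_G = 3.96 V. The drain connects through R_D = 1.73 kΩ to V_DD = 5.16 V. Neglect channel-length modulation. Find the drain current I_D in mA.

V_GS = V_G = 3.96 V, so V_ov = 3.96 − 1.5 = 2.46 V.
Assume saturation: I_D = ½ k_n V_ov² = 0.5 × 2.02 × 2.46² = 6.11 mA, giving V_DS = V_DD − I_D R_D = 5.16 − 6.11 × 1.73 = -5.41 V.
But -5.41 V < V_ov = 2.46 V, so the device is actually in triode.
In triode I_D = k_n[V_ov V_DS − ½ V_DS²] and I_D = (V_DD − V_DS)/R_D. Equating: 1.75 V_DS² − 9.597 V_DS + 5.16 = 0, giving V_DS = 0.604 V (the root below V_ov).
I_D = (5.16 − 0.604) / 1.73 = 2.63 mA.

I_D = 2.63 mA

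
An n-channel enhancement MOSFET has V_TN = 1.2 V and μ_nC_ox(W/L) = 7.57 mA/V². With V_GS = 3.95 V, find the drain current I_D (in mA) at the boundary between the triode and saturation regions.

I_D = 28.6 mA

At the boundary V_DS = V_ov = V_GS − V_TN = 3.95 − 1.2 = 2.75 V.
I_D = ½ k_n V_ov² = 0.5 × 7.57 × 2.75² = 28.6 mA.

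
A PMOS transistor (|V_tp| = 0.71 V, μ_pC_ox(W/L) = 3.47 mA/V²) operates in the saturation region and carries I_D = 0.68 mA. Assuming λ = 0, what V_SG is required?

In saturation I_D = ½ k_p (V_SG − |V_tp|)², so V_SG − |V_tp| = √(2 I_D / k_p) = √(2 × 0.68 / 3.47) = 0.626 V.
V_SG = 0.71 + 0.626 = 1.34 V.

V_SG = 1.34 V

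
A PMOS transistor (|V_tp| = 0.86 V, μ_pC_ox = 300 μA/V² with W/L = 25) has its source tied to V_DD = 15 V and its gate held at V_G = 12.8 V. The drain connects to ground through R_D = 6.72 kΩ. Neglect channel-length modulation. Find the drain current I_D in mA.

V_SG = V_DD − V_G = 15 − 12.8 = 2.2 V, so V_ov = 2.2 − 0.86 = 1.34 V.
k_p = μ_pC_ox · (W/L) = 7.5 mA/V².
Assume saturation: I_D = ½ k_p V_ov² = 0.5 × 7.5 × 1.34² = 6.73 mA, giving V_SD = V_DD − I_D R_D = 15 − 6.73 × 6.72 = -30.2 V.
But -30.2 V < V_ov = 1.34 V, so the device is actually in triode.
In triode I_D = k_p[V_ov V_SD − ½ V_SD²] and I_D = (V_DD − V_SD)/R_D. Equating: 25.2 V_SD² − 68.54 V_SD + 15 = 0, giving V_SD = 0.24 V (the root below V_ov).
I_D = (15 − 0.24) / 6.72 = 2.2 mA.

I_D = 2.20 mA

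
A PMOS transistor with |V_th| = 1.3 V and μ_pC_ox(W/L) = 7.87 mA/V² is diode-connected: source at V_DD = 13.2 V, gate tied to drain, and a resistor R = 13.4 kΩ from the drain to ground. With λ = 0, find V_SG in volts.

With gate tied to drain, V_SG = V_SD ≥ V_SG − |V_th|, so the device is in saturation.
KCL at the drain: ½ k_p (V_SG − |V_th|)² = (V_DD − V_SG)/R.
Let x = V_SG − 1.3. Then 52.7 x² + x − 11.9 = 0, giving x = 0.466 V (positive root), so V_SG = 1.77 V.
I_D = (V_DD − V_SG)/R = (13.2 − 1.77) / 13.4 = 0.853 mA.

V_SG = 1.77 V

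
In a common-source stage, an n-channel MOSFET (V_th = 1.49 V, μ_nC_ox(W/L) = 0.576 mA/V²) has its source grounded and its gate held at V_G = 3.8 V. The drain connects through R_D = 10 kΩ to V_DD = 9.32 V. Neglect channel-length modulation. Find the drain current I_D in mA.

V_GS = V_G = 3.8 V, so V_ov = 3.8 − 1.49 = 2.31 V.
Assume saturation: I_D = ½ k_n V_ov² = 0.5 × 0.576 × 2.31² = 1.54 mA, giving V_DS = V_DD − I_D R_D = 9.32 − 1.54 × 10 = -6.05 V.
But -6.05 V < V_ov = 2.31 V, so the device is actually in triode.
In triode I_D = k_n[V_ov V_DS − ½ V_DS²] and I_D = (V_DD − V_DS)/R_D. Equating: 2.88 V_DS² − 14.31 V_DS + 9.32 = 0, giving V_DS = 0.771 V (the root below V_ov).
I_D = (9.32 − 0.771) / 10 = 0.855 mA.

I_D = 0.855 mA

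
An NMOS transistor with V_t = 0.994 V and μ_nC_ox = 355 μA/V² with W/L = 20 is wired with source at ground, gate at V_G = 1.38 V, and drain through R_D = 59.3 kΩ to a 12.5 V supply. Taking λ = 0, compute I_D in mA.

I_D = 0.209 mA

V_GS = V_G = 1.38 V, so V_ov = 1.38 − 0.994 = 0.386 V.
k_n = μ_nC_ox · (W/L) = 7.1 mA/V².
Assume saturation: I_D = ½ k_n V_ov² = 0.5 × 7.1 × 0.386² = 0.529 mA, giving V_DS = V_DD − I_D R_D = 12.5 − 0.529 × 59.3 = -18.9 V.
But -18.9 V < V_ov = 0.386 V, so the device is actually in triode.
In triode I_D = k_n[V_ov V_DS − ½ V_DS²] and I_D = (V_DD − V_DS)/R_D. Equating: 211 V_DS² − 163.5 V_DS + 12.5 = 0, giving V_DS = 0.086 V (the root below V_ov).
I_D = (12.5 − 0.086) / 59.3 = 0.209 mA.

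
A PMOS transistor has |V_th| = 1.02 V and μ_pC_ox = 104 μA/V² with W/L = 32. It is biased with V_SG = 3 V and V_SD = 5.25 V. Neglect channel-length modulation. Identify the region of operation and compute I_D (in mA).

k_p = μ_pC_ox · (W/L) = 3.328 mA/V².
V_ov = V_SG − |V_th| = 3 − 1.02 = 1.98 V.
Since V_SD = 5.25 V ≥ V_ov = 1.98 V, the device is in saturation.
I_D = ½ k_p V_ov² = 0.5 × 3.328 × 1.98² = 6.52 mA.

Saturation; I_D = 6.52 mA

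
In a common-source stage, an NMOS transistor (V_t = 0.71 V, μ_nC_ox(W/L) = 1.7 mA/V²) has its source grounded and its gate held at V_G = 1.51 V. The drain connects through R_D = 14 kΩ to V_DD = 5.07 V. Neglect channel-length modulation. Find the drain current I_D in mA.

V_GS = V_G = 1.51 V, so V_ov = 1.51 − 0.71 = 0.8 V.
Assume saturation: I_D = ½ k_n V_ov² = 0.5 × 1.7 × 0.8² = 0.544 mA, giving V_DS = V_DD − I_D R_D = 5.07 − 0.544 × 14 = -2.55 V.
But -2.55 V < V_ov = 0.8 V, so the device is actually in triode.
In triode I_D = k_n[V_ov V_DS − ½ V_DS²] and I_D = (V_DD − V_DS)/R_D. Equating: 11.9 V_DS² − 20.04 V_DS + 5.07 = 0, giving V_DS = 0.31 V (the root below V_ov).
I_D = (5.07 − 0.31) / 14 = 0.34 mA.

I_D = 0.340 mA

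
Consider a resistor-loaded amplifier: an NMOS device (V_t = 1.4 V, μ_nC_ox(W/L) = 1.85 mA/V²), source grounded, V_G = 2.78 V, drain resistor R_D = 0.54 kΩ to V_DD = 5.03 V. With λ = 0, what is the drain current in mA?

I_D = 1.76 mA

V_GS = V_G = 2.78 V, so V_ov = 2.78 − 1.4 = 1.38 V.
Assume saturation: I_D = ½ k_n V_ov² = 0.5 × 1.85 × 1.38² = 1.76 mA, giving V_DS = V_DD − I_D R_D = 5.03 − 1.76 × 0.54 = 4.08 V.
V_DS = 4.08 V ≥ V_ov = 1.38 V, confirming saturation.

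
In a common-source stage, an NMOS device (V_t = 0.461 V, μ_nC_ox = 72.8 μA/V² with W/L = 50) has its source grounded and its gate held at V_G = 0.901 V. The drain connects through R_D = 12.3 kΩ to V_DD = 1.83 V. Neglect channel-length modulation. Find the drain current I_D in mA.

V_GS = V_G = 0.901 V, so V_ov = 0.901 − 0.461 = 0.44 V.
k_n = μ_nC_ox · (W/L) = 3.64 mA/V².
Assume saturation: I_D = ½ k_n V_ov² = 0.5 × 3.64 × 0.44² = 0.352 mA, giving V_DS = V_DD − I_D R_D = 1.83 − 0.352 × 12.3 = -2.5 V.
But -2.5 V < V_ov = 0.44 V, so the device is actually in triode.
In triode I_D = k_n[V_ov V_DS − ½ V_DS²] and I_D = (V_DD − V_DS)/R_D. Equating: 22.4 V_DS² − 20.7 V_DS + 1.83 = 0, giving V_DS = 0.099 V (the root below V_ov).
I_D = (1.83 − 0.099) / 12.3 = 0.141 mA.

I_D = 0.141 mA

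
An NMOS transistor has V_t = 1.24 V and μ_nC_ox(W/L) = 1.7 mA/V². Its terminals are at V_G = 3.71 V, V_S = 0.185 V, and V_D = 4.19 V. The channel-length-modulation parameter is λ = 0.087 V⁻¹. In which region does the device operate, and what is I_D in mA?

V_GS = V_G − V_S = 3.71 − 0.185 = 3.52 V; V_DS = V_D − V_S = 4.19 − 0.185 = 4.01 V.
V_ov = V_GS − V_t = 3.52 − 1.24 = 2.29 V.
Since V_DS = 4.01 V ≥ V_ov = 2.29 V, the device is in saturation.
I_D = ½ k_n V_ov² (1 + λ V_DS) = 0.5 × 1.7 × 2.29² × (1 + 0.087 × 4.01) = 5.98 mA.

Saturation; I_D = 5.98 mA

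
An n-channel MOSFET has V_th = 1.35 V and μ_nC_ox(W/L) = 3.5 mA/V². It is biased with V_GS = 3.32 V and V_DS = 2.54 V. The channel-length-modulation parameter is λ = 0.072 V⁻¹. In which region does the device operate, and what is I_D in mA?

V_ov = V_GS − V_th = 3.32 − 1.35 = 1.97 V.
Since V_DS = 2.54 V ≥ V_ov = 1.97 V, the device is in saturation.
I_D = ½ k_n V_ov² (1 + λ V_DS) = 0.5 × 3.5 × 1.97² × (1 + 0.072 × 2.54) = 8.03 mA.

Saturation; I_D = 8.03 mA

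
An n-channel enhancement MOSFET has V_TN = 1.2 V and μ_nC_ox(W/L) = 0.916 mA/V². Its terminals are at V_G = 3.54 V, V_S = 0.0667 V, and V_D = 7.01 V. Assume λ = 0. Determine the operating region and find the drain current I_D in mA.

Saturation; I_D = 2.37 mA

V_GS = V_G − V_S = 3.54 − 0.0667 = 3.47 V; V_DS = V_D − V_S = 7.01 − 0.0667 = 6.94 V.
V_ov = V_GS − V_TN = 3.47 − 1.2 = 2.27 V.
Since V_DS = 6.94 V ≥ V_ov = 2.27 V, the device is in saturation.
I_D = ½ k_n V_ov² = 0.5 × 0.916 × 2.27² = 2.37 mA.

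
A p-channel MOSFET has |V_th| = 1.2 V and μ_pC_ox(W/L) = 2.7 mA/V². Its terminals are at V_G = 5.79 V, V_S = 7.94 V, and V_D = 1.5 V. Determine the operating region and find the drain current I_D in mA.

Saturation; I_D = 1.22 mA

V_SG = V_S − V_G = 7.94 − 5.79 = 2.15 V; V_SD = V_S − V_D = 7.94 − 1.5 = 6.44 V.
V_ov = V_SG − |V_th| = 2.15 − 1.2 = 0.95 V.
Since V_SD = 6.44 V ≥ V_ov = 0.95 V, the device is in saturation.
I_D = ½ k_p V_ov² = 0.5 × 2.7 × 0.95² = 1.22 mA.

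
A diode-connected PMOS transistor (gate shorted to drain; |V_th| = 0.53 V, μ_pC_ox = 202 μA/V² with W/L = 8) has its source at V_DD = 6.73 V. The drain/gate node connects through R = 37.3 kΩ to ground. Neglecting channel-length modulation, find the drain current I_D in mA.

I_D = 0.154 mA

With gate tied to drain, V_SG = V_SD ≥ V_SG − |V_th|, so the device is in saturation.
k_p = μ_pC_ox · (W/L) = 1.616 mA/V².
KCL at the drain: ½ k_p (V_SG − |V_th|)² = (V_DD − V_SG)/R.
Let x = V_SG − 0.53. Then 30.1 x² + x − 6.2 = 0, giving x = 0.437 V (positive root), so V_SG = 0.967 V.
I_D = (V_DD − V_SG)/R = (6.73 − 0.967) / 37.3 = 0.154 mA.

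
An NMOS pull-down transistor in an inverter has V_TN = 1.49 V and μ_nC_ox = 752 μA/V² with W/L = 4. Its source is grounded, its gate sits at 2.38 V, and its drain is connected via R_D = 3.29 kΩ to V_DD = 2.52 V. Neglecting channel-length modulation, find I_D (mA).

V_GS = V_G = 2.38 V, so V_ov = 2.38 − 1.49 = 0.89 V.
k_n = μ_nC_ox · (W/L) = 3.008 mA/V².
Assume saturation: I_D = ½ k_n V_ov² = 0.5 × 3.008 × 0.89² = 1.19 mA, giving V_DS = V_DD − I_D R_D = 2.52 − 1.19 × 3.29 = -1.4 V.
But -1.4 V < V_ov = 0.89 V, so the device is actually in triode.
In triode I_D = k_n[V_ov V_DS − ½ V_DS²] and I_D = (V_DD − V_DS)/R_D. Equating: 4.95 V_DS² − 9.808 V_DS + 2.52 = 0, giving V_DS = 0.303 V (the root below V_ov).
I_D = (2.52 − 0.303) / 3.29 = 0.674 mA.

I_D = 0.674 mA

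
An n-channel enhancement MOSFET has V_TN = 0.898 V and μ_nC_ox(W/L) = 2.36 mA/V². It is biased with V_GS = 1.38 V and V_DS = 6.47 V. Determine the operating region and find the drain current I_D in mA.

V_ov = V_GS − V_TN = 1.38 − 0.898 = 0.482 V.
Since V_DS = 6.47 V ≥ V_ov = 0.482 V, the device is in saturation.
I_D = ½ k_n V_ov² = 0.5 × 2.36 × 0.482² = 0.274 mA.

Saturation; I_D = 0.274 mA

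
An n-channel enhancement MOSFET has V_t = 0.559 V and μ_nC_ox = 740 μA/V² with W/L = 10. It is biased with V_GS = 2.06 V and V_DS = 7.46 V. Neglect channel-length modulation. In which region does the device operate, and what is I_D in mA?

k_n = μ_nC_ox · (W/L) = 7.4 mA/V².
V_ov = V_GS − V_t = 2.06 − 0.559 = 1.5 V.
Since V_DS = 7.46 V ≥ V_ov = 1.5 V, the device is in saturation.
I_D = ½ k_n V_ov² = 0.5 × 7.4 × 1.5² = 8.34 mA.

Saturation; I_D = 8.34 mA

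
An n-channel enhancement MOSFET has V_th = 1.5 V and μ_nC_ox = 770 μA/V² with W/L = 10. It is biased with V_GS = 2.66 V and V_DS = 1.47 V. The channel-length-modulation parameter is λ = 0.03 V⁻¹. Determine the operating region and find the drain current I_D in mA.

Saturation; I_D = 5.41 mA

k_n = μ_nC_ox · (W/L) = 7.7 mA/V².
V_ov = V_GS − V_th = 2.66 − 1.5 = 1.16 V.
Since V_DS = 1.47 V ≥ V_ov = 1.16 V, the device is in saturation.
I_D = ½ k_n V_ov² (1 + λ V_DS) = 0.5 × 7.7 × 1.16² × (1 + 0.03 × 1.47) = 5.41 mA.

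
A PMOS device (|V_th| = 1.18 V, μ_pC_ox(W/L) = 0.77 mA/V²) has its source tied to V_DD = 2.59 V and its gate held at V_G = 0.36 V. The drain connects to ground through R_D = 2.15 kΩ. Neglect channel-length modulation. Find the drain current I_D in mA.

I_D = 0.424 mA

V_SG = V_DD − V_G = 2.59 − 0.36 = 2.23 V, so V_ov = 2.23 − 1.18 = 1.05 V.
Assume saturation: I_D = ½ k_p V_ov² = 0.5 × 0.77 × 1.05² = 0.424 mA, giving V_SD = V_DD − I_D R_D = 2.59 − 0.424 × 2.15 = 1.68 V.
V_SD = 1.68 V ≥ V_ov = 1.05 V, confirming saturation.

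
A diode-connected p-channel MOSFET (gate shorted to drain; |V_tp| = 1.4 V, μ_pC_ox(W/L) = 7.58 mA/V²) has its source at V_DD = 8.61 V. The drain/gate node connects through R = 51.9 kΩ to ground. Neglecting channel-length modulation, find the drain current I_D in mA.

With gate tied to drain, V_SG = V_SD ≥ V_SG − |V_tp|, so the device is in saturation.
KCL at the drain: ½ k_p (V_SG − |V_tp|)² = (V_DD − V_SG)/R.
Let x = V_SG − 1.4. Then 197 x² + x − 7.21 = 0, giving x = 0.189 V (positive root), so V_SG = 1.59 V.
I_D = (V_DD − V_SG)/R = (8.61 − 1.59) / 51.9 = 0.135 mA.

I_D = 0.135 mA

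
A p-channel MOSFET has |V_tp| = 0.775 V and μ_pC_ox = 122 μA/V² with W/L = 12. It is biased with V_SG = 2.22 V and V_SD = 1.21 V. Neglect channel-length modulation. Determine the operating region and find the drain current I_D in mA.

Triode; I_D = 1.49 mA

k_p = μ_pC_ox · (W/L) = 1.464 mA/V².
V_ov = V_SG − |V_tp| = 2.22 − 0.775 = 1.45 V.
Since V_SD = 1.21 V < V_ov = 1.45 V, the device is in the triode region.
I_D = k_p [V_ov · V_SD − ½ V_SD²] = 1.464 × [1.45 × 1.21 − 0.5 × 1.21²] = 1.49 mA.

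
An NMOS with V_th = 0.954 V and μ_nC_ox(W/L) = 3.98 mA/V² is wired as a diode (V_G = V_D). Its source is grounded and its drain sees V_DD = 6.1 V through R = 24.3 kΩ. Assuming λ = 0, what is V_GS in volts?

V_GS = 1.27 V

With gate tied to drain, V_GS = V_DS ≥ V_GS − V_th, so the device is in saturation.
KCL at the drain: ½ k_n (V_GS − V_th)² = (V_DD − V_GS)/R.
Let x = V_GS − 0.954. Then 48.4 x² + x − 5.146 = 0, giving x = 0.316 V (positive root), so V_GS = 1.27 V.
I_D = (V_DD − V_GS)/R = (6.1 − 1.27) / 24.3 = 0.199 mA.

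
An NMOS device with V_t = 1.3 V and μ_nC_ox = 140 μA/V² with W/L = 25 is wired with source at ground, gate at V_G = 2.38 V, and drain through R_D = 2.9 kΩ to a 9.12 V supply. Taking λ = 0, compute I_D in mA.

V_GS = V_G = 2.38 V, so V_ov = 2.38 − 1.3 = 1.08 V.
k_n = μ_nC_ox · (W/L) = 3.5 mA/V².
Assume saturation: I_D = ½ k_n V_ov² = 0.5 × 3.5 × 1.08² = 2.04 mA, giving V_DS = V_DD − I_D R_D = 9.12 − 2.04 × 2.9 = 3.2 V.
V_DS = 3.2 V ≥ V_ov = 1.08 V, confirming saturation.

I_D = 2.04 mA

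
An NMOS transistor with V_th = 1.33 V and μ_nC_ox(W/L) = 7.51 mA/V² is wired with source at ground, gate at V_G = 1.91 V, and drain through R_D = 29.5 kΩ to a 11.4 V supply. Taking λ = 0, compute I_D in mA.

I_D = 0.383 mA

V_GS = V_G = 1.91 V, so V_ov = 1.91 − 1.33 = 0.58 V.
Assume saturation: I_D = ½ k_n V_ov² = 0.5 × 7.51 × 0.58² = 1.26 mA, giving V_DS = V_DD − I_D R_D = 11.4 − 1.26 × 29.5 = -25.9 V.
But -25.9 V < V_ov = 0.58 V, so the device is actually in triode.
In triode I_D = k_n[V_ov V_DS − ½ V_DS²] and I_D = (V_DD − V_DS)/R_D. Equating: 111 V_DS² − 129.5 V_DS + 11.4 = 0, giving V_DS = 0.0959 V (the root below V_ov).
I_D = (11.4 − 0.0959) / 29.5 = 0.383 mA.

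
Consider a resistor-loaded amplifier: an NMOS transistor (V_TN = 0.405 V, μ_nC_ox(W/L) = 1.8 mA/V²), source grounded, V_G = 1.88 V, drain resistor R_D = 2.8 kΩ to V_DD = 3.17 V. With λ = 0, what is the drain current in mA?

V_GS = V_G = 1.88 V, so V_ov = 1.88 − 0.405 = 1.47 V.
Assume saturation: I_D = ½ k_n V_ov² = 0.5 × 1.8 × 1.47² = 1.96 mA, giving V_DS = V_DD − I_D R_D = 3.17 − 1.96 × 2.8 = -2.31 V.
But -2.31 V < V_ov = 1.47 V, so the device is actually in triode.
In triode I_D = k_n[V_ov V_DS − ½ V_DS²] and I_D = (V_DD − V_DS)/R_D. Equating: 2.52 V_DS² − 8.434 V_DS + 3.17 = 0, giving V_DS = 0.431 V (the root below V_ov).
I_D = (3.17 − 0.431) / 2.8 = 0.978 mA.

I_D = 0.978 mA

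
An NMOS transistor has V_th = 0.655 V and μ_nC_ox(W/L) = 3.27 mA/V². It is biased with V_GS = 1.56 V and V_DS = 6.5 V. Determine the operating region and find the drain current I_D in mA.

V_ov = V_GS − V_th = 1.56 − 0.655 = 0.905 V.
Since V_DS = 6.5 V ≥ V_ov = 0.905 V, the device is in saturation.
I_D = ½ k_n V_ov² = 0.5 × 3.27 × 0.905² = 1.34 mA.

Saturation; I_D = 1.34 mA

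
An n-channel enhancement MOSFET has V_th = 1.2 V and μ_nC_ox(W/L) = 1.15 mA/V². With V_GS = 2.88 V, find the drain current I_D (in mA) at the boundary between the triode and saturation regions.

I_D = 1.62 mA

At the boundary V_DS = V_ov = V_GS − V_th = 2.88 − 1.2 = 1.68 V.
I_D = ½ k_n V_ov² = 0.5 × 1.15 × 1.68² = 1.62 mA.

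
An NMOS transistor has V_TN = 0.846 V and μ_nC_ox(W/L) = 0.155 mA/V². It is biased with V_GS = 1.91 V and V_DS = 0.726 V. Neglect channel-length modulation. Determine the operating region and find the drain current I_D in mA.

Triode; I_D = 0.0789 mA

V_ov = V_GS − V_TN = 1.91 − 0.846 = 1.06 V.
Since V_DS = 0.726 V < V_ov = 1.06 V, the device is in the triode region.
I_D = k_n [V_ov · V_DS − ½ V_DS²] = 0.155 × [1.06 × 0.726 − 0.5 × 0.726²] = 0.0789 mA.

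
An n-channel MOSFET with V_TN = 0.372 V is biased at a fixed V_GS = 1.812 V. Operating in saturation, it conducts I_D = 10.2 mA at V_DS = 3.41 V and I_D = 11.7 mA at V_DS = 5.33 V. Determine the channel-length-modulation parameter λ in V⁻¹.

λ = 0.104 V⁻¹

With V_GS fixed, I_D ∝ (1 + λ V_DS) in saturation, so I_D2/I_D1 = (1 + λ V_DS2)/(1 + λ V_DS1).
11.7/10.2 = 1.147 = (1 + 5.33 λ)/(1 + 3.41 λ).
Solving: λ (I_D1 V_DS2 − I_D2 V_DS1) = I_D2 − I_D1, so λ = (11.7 − 10.2) / (10.2 × 5.33 − 11.7 × 3.41) = 1.5 / 14.5 = 0.104 V⁻¹.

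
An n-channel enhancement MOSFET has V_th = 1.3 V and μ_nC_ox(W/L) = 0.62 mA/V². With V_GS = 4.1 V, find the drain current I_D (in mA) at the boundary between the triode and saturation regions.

I_D = 2.43 mA

At the boundary V_DS = V_ov = V_GS − V_th = 4.1 − 1.3 = 2.8 V.
I_D = ½ k_n V_ov² = 0.5 × 0.62 × 2.8² = 2.43 mA.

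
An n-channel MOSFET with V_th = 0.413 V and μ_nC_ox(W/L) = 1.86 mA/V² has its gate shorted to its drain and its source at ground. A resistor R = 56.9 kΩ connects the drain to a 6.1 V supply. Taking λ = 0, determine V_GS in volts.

With gate tied to drain, V_GS = V_DS ≥ V_GS − V_th, so the device is in saturation.
KCL at the drain: ½ k_n (V_GS − V_th)² = (V_DD − V_GS)/R.
Let x = V_GS − 0.413. Then 52.9 x² + x − 5.687 = 0, giving x = 0.319 V (positive root), so V_GS = 0.732 V.
I_D = (V_DD − V_GS)/R = (6.1 − 0.732) / 56.9 = 0.0943 mA.

V_GS = 0.732 V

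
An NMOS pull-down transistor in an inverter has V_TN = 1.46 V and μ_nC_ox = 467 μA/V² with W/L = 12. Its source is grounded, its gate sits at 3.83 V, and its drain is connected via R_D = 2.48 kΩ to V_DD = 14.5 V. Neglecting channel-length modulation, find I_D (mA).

I_D = 5.66 mA

V_GS = V_G = 3.83 V, so V_ov = 3.83 − 1.46 = 2.37 V.
k_n = μ_nC_ox · (W/L) = 5.604 mA/V².
Assume saturation: I_D = ½ k_n V_ov² = 0.5 × 5.604 × 2.37² = 15.7 mA, giving V_DS = V_DD − I_D R_D = 14.5 − 15.7 × 2.48 = -24.5 V.
But -24.5 V < V_ov = 2.37 V, so the device is actually in triode.
In triode I_D = k_n[V_ov V_DS − ½ V_DS²] and I_D = (V_DD − V_DS)/R_D. Equating: 6.95 V_DS² − 33.94 V_DS + 14.5 = 0, giving V_DS = 0.473 V (the root below V_ov).
I_D = (14.5 − 0.473) / 2.48 = 5.66 mA.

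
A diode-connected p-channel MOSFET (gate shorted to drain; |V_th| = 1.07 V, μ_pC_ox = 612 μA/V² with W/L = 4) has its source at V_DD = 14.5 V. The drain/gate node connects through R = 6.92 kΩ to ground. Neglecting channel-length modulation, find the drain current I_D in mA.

I_D = 1.77 mA

With gate tied to drain, V_SG = V_SD ≥ V_SG − |V_th|, so the device is in saturation.
k_p = μ_pC_ox · (W/L) = 2.448 mA/V².
KCL at the drain: ½ k_p (V_SG − |V_th|)² = (V_DD − V_SG)/R.
Let x = V_SG − 1.07. Then 8.47 x² + x − 13.43 = 0, giving x = 1.2 V (positive root), so V_SG = 2.27 V.
I_D = (V_DD − V_SG)/R = (14.5 − 2.27) / 6.92 = 1.77 mA.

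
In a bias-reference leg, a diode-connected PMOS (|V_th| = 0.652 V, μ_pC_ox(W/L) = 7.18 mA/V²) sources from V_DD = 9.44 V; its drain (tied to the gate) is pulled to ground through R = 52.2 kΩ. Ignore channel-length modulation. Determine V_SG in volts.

With gate tied to drain, V_SG = V_SD ≥ V_SG − |V_th|, so the device is in saturation.
KCL at the drain: ½ k_p (V_SG − |V_th|)² = (V_DD − V_SG)/R.
Let x = V_SG − 0.652. Then 187 x² + x − 8.788 = 0, giving x = 0.214 V (positive root), so V_SG = 0.866 V.
I_D = (V_DD − V_SG)/R = (9.44 − 0.866) / 52.2 = 0.164 mA.

V_SG = 0.866 V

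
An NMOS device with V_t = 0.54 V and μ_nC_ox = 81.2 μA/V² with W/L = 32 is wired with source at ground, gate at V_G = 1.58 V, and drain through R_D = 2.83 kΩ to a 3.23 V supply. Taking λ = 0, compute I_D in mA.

V_GS = V_G = 1.58 V, so V_ov = 1.58 − 0.54 = 1.04 V.
k_n = μ_nC_ox · (W/L) = 2.598 mA/V².
Assume saturation: I_D = ½ k_n V_ov² = 0.5 × 2.598 × 1.04² = 1.41 mA, giving V_DS = V_DD − I_D R_D = 3.23 − 1.41 × 2.83 = -0.747 V.
But -0.747 V < V_ov = 1.04 V, so the device is actually in triode.
In triode I_D = k_n[V_ov V_DS − ½ V_DS²] and I_D = (V_DD − V_DS)/R_D. Equating: 3.68 V_DS² − 8.648 V_DS + 3.23 = 0, giving V_DS = 0.466 V (the root below V_ov).
I_D = (3.23 − 0.466) / 2.83 = 0.977 mA.

I_D = 0.977 mA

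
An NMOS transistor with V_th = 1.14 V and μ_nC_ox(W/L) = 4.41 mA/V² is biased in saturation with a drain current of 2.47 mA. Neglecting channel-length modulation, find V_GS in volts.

In saturation I_D = ½ k_n (V_GS − V_th)², so V_GS − V_th = √(2 I_D / k_n) = √(2 × 2.47 / 4.41) = 1.06 V.
V_GS = 1.14 + 1.06 = 2.2 V.

V_GS = 2.20 V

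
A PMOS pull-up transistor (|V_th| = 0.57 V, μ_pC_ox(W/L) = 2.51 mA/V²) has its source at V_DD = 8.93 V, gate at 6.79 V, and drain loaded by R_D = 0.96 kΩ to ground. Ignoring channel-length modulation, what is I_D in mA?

I_D = 3.09 mA

V_SG = V_DD − V_G = 8.93 − 6.79 = 2.14 V, so V_ov = 2.14 − 0.57 = 1.57 V.
Assume saturation: I_D = ½ k_p V_ov² = 0.5 × 2.51 × 1.57² = 3.09 mA, giving V_SD = V_DD − I_D R_D = 8.93 − 3.09 × 0.96 = 5.96 V.
V_SD = 5.96 V ≥ V_ov = 1.57 V, confirming saturation.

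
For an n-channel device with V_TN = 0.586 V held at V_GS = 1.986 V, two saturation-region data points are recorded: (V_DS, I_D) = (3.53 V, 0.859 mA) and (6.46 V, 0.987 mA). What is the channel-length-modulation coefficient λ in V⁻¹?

λ = 0.0620 V⁻¹

With V_GS fixed, I_D ∝ (1 + λ V_DS) in saturation, so I_D2/I_D1 = (1 + λ V_DS2)/(1 + λ V_DS1).
0.987/0.859 = 1.149 = (1 + 6.46 λ)/(1 + 3.53 λ).
Solving: λ (I_D1 V_DS2 − I_D2 V_DS1) = I_D2 − I_D1, so λ = (0.987 − 0.859) / (0.859 × 6.46 − 0.987 × 3.53) = 0.128 / 2.07 = 0.062 V⁻¹.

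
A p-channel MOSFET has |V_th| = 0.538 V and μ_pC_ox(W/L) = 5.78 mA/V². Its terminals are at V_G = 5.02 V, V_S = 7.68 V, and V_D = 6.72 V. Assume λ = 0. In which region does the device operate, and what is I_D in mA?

V_SG = V_S − V_G = 7.68 − 5.02 = 2.66 V; V_SD = V_S − V_D = 7.68 − 6.72 = 0.96 V.
V_ov = V_SG − |V_th| = 2.66 − 0.538 = 2.12 V.
Since V_SD = 0.96 V < V_ov = 2.12 V, the device is in the triode region.
I_D = k_p [V_ov · V_SD − ½ V_SD²] = 5.78 × [2.12 × 0.96 − 0.5 × 0.96²] = 9.11 mA.

Triode; I_D = 9.11 mA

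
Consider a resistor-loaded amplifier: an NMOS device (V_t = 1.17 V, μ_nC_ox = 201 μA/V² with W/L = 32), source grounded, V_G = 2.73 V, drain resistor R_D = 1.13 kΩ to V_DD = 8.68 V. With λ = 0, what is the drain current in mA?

I_D = 6.80 mA

V_GS = V_G = 2.73 V, so V_ov = 2.73 − 1.17 = 1.56 V.
k_n = μ_nC_ox · (W/L) = 6.432 mA/V².
Assume saturation: I_D = ½ k_n V_ov² = 0.5 × 6.432 × 1.56² = 7.83 mA, giving V_DS = V_DD − I_D R_D = 8.68 − 7.83 × 1.13 = -0.164 V.
But -0.164 V < V_ov = 1.56 V, so the device is actually in triode.
In triode I_D = k_n[V_ov V_DS − ½ V_DS²] and I_D = (V_DD − V_DS)/R_D. Equating: 3.63 V_DS² − 12.34 V_DS + 8.68 = 0, giving V_DS = 0.995 V (the root below V_ov).
I_D = (8.68 − 0.995) / 1.13 = 6.8 mA.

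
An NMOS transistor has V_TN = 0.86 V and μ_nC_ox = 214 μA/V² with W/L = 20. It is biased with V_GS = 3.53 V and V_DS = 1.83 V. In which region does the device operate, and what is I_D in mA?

k_n = μ_nC_ox · (W/L) = 4.28 mA/V².
V_ov = V_GS − V_TN = 3.53 − 0.86 = 2.67 V.
Since V_DS = 1.83 V < V_ov = 2.67 V, the device is in the triode region.
I_D = k_n [V_ov · V_DS − ½ V_DS²] = 4.28 × [2.67 × 1.83 − 0.5 × 1.83²] = 13.7 mA.

Triode; I_D = 13.7 mA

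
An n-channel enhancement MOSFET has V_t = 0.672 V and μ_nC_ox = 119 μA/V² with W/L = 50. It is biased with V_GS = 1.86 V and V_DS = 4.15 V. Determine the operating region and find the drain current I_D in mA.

k_n = μ_nC_ox · (W/L) = 5.95 mA/V².
V_ov = V_GS − V_t = 1.86 − 0.672 = 1.19 V.
Since V_DS = 4.15 V ≥ V_ov = 1.19 V, the device is in saturation.
I_D = ½ k_n V_ov² = 0.5 × 5.95 × 1.19² = 4.2 mA.

Saturation; I_D = 4.20 mA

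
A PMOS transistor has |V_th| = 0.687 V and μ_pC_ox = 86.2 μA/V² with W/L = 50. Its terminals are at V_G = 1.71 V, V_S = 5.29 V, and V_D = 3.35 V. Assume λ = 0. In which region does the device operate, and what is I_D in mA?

V_SG = V_S − V_G = 5.29 − 1.71 = 3.58 V; V_SD = V_S − V_D = 5.29 − 3.35 = 1.94 V.
k_p = μ_pC_ox · (W/L) = 4.31 mA/V².
V_ov = V_SG − |V_th| = 3.58 − 0.687 = 2.89 V.
Since V_SD = 1.94 V < V_ov = 2.89 V, the device is in the triode region.
I_D = k_p [V_ov · V_SD − ½ V_SD²] = 4.31 × [2.89 × 1.94 − 0.5 × 1.94²] = 16.1 mA.

Triode; I_D = 16.1 mA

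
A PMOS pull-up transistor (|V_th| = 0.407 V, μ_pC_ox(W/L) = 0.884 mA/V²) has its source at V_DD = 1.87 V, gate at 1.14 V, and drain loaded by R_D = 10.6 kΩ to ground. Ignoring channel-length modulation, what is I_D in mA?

I_D = 0.0461 mA

V_SG = V_DD − V_G = 1.87 − 1.14 = 0.73 V, so V_ov = 0.73 − 0.407 = 0.323 V.
Assume saturation: I_D = ½ k_p V_ov² = 0.5 × 0.884 × 0.323² = 0.0461 mA, giving V_SD = V_DD − I_D R_D = 1.87 − 0.0461 × 10.6 = 1.38 V.
V_SD = 1.38 V ≥ V_ov = 0.323 V, confirming saturation.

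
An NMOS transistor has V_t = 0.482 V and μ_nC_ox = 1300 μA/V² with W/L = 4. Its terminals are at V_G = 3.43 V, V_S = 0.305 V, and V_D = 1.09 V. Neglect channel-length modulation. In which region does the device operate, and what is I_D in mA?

Triode; I_D = 9.19 mA

V_GS = V_G − V_S = 3.43 − 0.305 = 3.12 V; V_DS = V_D − V_S = 1.09 − 0.305 = 0.785 V.
k_n = μ_nC_ox · (W/L) = 5.2 mA/V².
V_ov = V_GS − V_t = 3.12 − 0.482 = 2.64 V.
Since V_DS = 0.785 V < V_ov = 2.64 V, the device is in the triode region.
I_D = k_n [V_ov · V_DS − ½ V_DS²] = 5.2 × [2.64 × 0.785 − 0.5 × 0.785²] = 9.19 mA.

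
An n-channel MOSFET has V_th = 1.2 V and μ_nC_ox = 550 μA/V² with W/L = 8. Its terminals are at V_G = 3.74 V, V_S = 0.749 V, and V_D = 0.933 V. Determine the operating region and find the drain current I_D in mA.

Triode; I_D = 1.38 mA

V_GS = V_G − V_S = 3.74 − 0.749 = 2.99 V; V_DS = V_D − V_S = 0.933 − 0.749 = 0.184 V.
k_n = μ_nC_ox · (W/L) = 4.4 mA/V².
V_ov = V_GS − V_th = 2.99 − 1.2 = 1.79 V.
Since V_DS = 0.184 V < V_ov = 1.79 V, the device is in the triode region.
I_D = k_n [V_ov · V_DS − ½ V_DS²] = 4.4 × [1.79 × 0.184 − 0.5 × 0.184²] = 1.38 mA.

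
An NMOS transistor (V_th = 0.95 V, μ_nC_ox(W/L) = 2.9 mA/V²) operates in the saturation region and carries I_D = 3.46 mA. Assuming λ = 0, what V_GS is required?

V_GS = 2.49 V

In saturation I_D = ½ k_n (V_GS − V_th)², so V_GS − V_th = √(2 I_D / k_n) = √(2 × 3.46 / 2.9) = 1.54 V.
V_GS = 0.95 + 1.54 = 2.49 V.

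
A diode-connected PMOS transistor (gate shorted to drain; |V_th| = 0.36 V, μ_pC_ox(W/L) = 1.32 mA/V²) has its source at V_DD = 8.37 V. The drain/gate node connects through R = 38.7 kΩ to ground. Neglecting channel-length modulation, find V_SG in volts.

With gate tied to drain, V_SG = V_SD ≥ V_SG − |V_th|, so the device is in saturation.
KCL at the drain: ½ k_p (V_SG − |V_th|)² = (V_DD − V_SG)/R.
Let x = V_SG − 0.36. Then 25.5 x² + x − 8.01 = 0, giving x = 0.541 V (positive root), so V_SG = 0.901 V.
I_D = (V_DD − V_SG)/R = (8.37 − 0.901) / 38.7 = 0.193 mA.

V_SG = 0.901 V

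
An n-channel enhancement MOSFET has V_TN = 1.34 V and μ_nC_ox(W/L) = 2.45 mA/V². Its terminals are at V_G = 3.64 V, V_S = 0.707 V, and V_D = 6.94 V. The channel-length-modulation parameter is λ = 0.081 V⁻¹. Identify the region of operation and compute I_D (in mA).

V_GS = V_G − V_S = 3.64 − 0.707 = 2.93 V; V_DS = V_D − V_S = 6.94 − 0.707 = 6.23 V.
V_ov = V_GS − V_TN = 2.93 − 1.34 = 1.59 V.
Since V_DS = 6.23 V ≥ V_ov = 1.59 V, the device is in saturation.
I_D = ½ k_n V_ov² (1 + λ V_DS) = 0.5 × 2.45 × 1.59² × (1 + 0.081 × 6.23) = 4.68 mA.

Saturation; I_D = 4.68 mA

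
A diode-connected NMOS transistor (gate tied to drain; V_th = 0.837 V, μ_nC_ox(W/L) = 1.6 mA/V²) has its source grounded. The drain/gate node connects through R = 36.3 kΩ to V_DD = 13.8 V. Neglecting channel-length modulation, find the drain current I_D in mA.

With gate tied to drain, V_GS = V_DS ≥ V_GS − V_th, so the device is in saturation.
KCL at the drain: ½ k_n (V_GS − V_th)² = (V_DD − V_GS)/R.
Let x = V_GS − 0.837. Then 29 x² + x − 12.96 = 0, giving x = 0.651 V (positive root), so V_GS = 1.49 V.
I_D = (V_DD − V_GS)/R = (13.8 − 1.49) / 36.3 = 0.339 mA.

I_D = 0.339 mA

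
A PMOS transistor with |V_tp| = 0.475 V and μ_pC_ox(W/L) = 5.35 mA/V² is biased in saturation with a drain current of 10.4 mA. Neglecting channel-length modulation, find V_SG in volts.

V_SG = 2.45 V

In saturation I_D = ½ k_p (V_SG − |V_tp|)², so V_SG − |V_tp| = √(2 I_D / k_p) = √(2 × 10.4 / 5.35) = 1.97 V.
V_SG = 0.475 + 1.97 = 2.45 V.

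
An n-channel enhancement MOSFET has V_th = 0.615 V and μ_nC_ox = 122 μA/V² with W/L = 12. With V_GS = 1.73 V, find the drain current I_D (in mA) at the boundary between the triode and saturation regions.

At the boundary V_DS = V_ov = V_GS − V_th = 1.73 − 0.615 = 1.11 V.
k_n = μ_nC_ox · (W/L) = 1.464 mA/V².
I_D = ½ k_n V_ov² = 0.5 × 1.464 × 1.11² = 0.91 mA.

I_D = 0.910 mA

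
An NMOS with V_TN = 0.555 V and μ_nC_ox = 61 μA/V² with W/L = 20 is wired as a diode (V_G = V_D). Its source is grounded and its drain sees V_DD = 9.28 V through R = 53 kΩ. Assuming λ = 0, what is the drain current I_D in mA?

I_D = 0.155 mA

With gate tied to drain, V_GS = V_DS ≥ V_GS − V_TN, so the device is in saturation.
k_n = μ_nC_ox · (W/L) = 1.22 mA/V².
KCL at the drain: ½ k_n (V_GS − V_TN)² = (V_DD − V_GS)/R.
Let x = V_GS − 0.555. Then 32.3 x² + x − 8.725 = 0, giving x = 0.504 V (positive root), so V_GS = 1.06 V.
I_D = (V_DD − V_GS)/R = (9.28 − 1.06) / 53 = 0.155 mA.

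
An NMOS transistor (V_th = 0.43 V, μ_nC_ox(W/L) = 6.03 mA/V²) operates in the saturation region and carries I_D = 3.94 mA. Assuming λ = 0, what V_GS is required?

In saturation I_D = ½ k_n (V_GS − V_th)², so V_GS − V_th = √(2 I_D / k_n) = √(2 × 3.94 / 6.03) = 1.14 V.
V_GS = 0.43 + 1.14 = 1.57 V.

V_GS = 1.57 V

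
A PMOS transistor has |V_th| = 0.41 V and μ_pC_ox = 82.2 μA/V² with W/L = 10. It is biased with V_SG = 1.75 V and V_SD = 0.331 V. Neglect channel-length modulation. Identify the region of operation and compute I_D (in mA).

Triode; I_D = 0.320 mA

k_p = μ_pC_ox · (W/L) = 0.822 mA/V².
V_ov = V_SG − |V_th| = 1.75 − 0.41 = 1.34 V.
Since V_SD = 0.331 V < V_ov = 1.34 V, the device is in the triode region.
I_D = k_p [V_ov · V_SD − ½ V_SD²] = 0.822 × [1.34 × 0.331 − 0.5 × 0.331²] = 0.32 mA.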